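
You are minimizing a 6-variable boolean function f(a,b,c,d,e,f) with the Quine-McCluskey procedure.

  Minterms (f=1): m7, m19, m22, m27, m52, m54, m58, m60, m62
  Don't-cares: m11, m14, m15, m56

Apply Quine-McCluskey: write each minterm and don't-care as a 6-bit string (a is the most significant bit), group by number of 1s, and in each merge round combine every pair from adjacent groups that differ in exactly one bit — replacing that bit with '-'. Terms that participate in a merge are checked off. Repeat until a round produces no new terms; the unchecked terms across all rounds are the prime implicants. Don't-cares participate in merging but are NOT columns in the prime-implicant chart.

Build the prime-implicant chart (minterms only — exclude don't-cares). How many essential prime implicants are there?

5

[col 0] 000111*, 001011*, 001110*, 001111*, 010011*, 010110*, 011011*, 110100*, 110110*, 111000*, 111010*, 111100*, 111110*
[col 1] -10110, 0-1011, 00-111, 001-11, 00111-, 01-011, 11-100*, 11-110*, 1101-0*, 111-00*, 111-10*, 1110-0*, 1111-0*
[col 2] 11-1-0, 111--0
Prime implicants: -10110, 0-1011, 00-111, 001-11, 00111-, 01-011, 11-1-0, 111--0
PI chart (minterm → PIs covering it):
  7 | 00-111  (sole → essential)
  19 | 01-011  (sole → essential)
  22 | -10110  (sole → essential)
  27 | 0-1011,01-011
  52 | 11-1-0  (sole → essential)
  54 | -10110,11-1-0
  58 | 111--0  (sole → essential)
  60 | 11-1-0,111--0
  62 | 11-1-0,111--0
Essential prime implicants: -10110, 00-111, 01-011, 11-1-0, 111--0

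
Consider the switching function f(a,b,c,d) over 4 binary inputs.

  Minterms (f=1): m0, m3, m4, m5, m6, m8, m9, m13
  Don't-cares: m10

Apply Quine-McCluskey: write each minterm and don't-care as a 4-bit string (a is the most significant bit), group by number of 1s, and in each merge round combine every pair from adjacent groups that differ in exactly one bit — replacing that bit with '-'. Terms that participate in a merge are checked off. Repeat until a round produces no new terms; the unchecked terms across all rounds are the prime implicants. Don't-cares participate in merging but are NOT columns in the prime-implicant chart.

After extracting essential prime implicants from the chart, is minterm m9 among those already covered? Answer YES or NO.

NO

[col 0] 0000*, 0011, 0100*, 0101*, 0110*, 1000*, 1001*, 1010*, 1101*
[col 1] -000, -101, 0-00, 01-0, 010-, 1-01, 10-0, 100-
Prime implicants: -000, -101, 0-00, 0011, 01-0, 010-, 1-01, 10-0, 100-
PI chart (minterm → PIs covering it):
  0 | -000,0-00
  3 | 0011  (sole → essential)
  4 | 0-00,01-0,010-
  5 | -101,010-
  6 | 01-0  (sole → essential)
  8 | -000,10-0,100-
  9 | 1-01,100-
  13 | -101,1-01
Essential prime implicants: 0011, 01-0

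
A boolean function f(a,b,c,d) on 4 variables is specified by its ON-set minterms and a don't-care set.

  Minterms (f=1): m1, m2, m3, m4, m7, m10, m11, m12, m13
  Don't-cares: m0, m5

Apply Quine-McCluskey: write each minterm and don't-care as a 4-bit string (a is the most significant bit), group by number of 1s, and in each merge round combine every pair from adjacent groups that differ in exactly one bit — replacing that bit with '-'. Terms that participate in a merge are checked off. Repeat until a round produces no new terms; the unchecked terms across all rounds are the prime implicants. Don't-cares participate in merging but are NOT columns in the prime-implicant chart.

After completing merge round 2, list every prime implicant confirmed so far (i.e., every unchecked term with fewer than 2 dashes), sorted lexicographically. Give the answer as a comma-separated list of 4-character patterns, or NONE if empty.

NONE

size-2^0 implicants → 0000(✓)  0001(✓)  0010(✓)  0011(✓)  0100(✓)  0101(✓)  0111(✓)  1010(✓)  1011(✓)  1100(✓)  1101(✓)
size-2^1 implicants → -010(✓)  -011(✓)  -100(✓)  -101(✓)  0-00(✓)  0-01(✓)  0-11(✓)  00-0(✓)  00-1(✓)  000-(✓)  001-(✓)  01-1(✓)  010-(✓)  101-(✓)  110-(✓)
size-2^2 implicants → -01-  -10-  0--1  0-0-  00--
Unchecked terms (primes): -01-, -10-, 0--1, 0-0-, 00--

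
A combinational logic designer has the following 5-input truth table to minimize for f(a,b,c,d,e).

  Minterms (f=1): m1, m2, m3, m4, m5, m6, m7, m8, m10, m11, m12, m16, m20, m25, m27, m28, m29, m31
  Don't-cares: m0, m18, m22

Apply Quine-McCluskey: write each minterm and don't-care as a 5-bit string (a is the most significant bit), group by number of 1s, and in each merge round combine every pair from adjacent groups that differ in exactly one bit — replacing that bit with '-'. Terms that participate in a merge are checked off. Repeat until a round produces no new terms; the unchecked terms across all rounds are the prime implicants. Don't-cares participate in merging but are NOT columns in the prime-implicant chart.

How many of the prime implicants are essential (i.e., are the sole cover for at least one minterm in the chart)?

Round 0: 00000✓ 00001✓ 00010✓ 00011✓ 00100✓ 00101✓ 00110✓ 00111✓ 01000✓ 01010✓ 01011✓ 01100✓ 10000✓ 10010✓ 10100✓ 10110✓ 11001✓ 11011✓ 11100✓ 11101✓ 11111✓
Round 1: -0000✓ -0010✓ -0100✓ -0110✓ -1011 -1100✓ 0-000✓ 0-010✓ 0-011✓ 0-100✓ 00-00✓ 00-01✓ 00-10✓ 00-11✓ 000-0✓ 000-1✓ 0000-✓ 0001-✓ 001-0✓ 001-1✓ 0010-✓ 0011-✓ 01-00✓ 010-0✓ 0101-✓ 1-100✓ 10-00✓ 10-10✓ 100-0✓ 101-0✓ 11-01✓ 11-11✓ 110-1✓ 111-1✓ 1110-
Round 2: --100 -0-00✓ -0-10✓ -00-0✓ -01-0✓ 0--00 0-0-0 0-01- 00--0✓ 00--1✓ 00-0-✓ 00-1-✓ 000--✓ 001--✓ 10--0✓ 11--1
Round 3: -0--0 00---
PIs = {--100, -0--0, -1011, 0--00, 0-0-0, 0-01-, 00---, 11--1, 1110-}
Coverage chart:
  m1: 00--- ←essential
  m2: -0--0,0-0-0,0-01-,00---
  m3: 0-01-,00---
  m4: --100,-0--0,0--00,00---
  m5: 00--- ←essential
  m6: -0--0,00---
  m7: 00--- ←essential
  m8: 0--00,0-0-0
  m10: 0-0-0,0-01-
  m11: -1011,0-01-
  m12: --100,0--00
  m16: -0--0 ←essential
  m20: --100,-0--0
  m25: 11--1 ←essential
  m27: -1011,11--1
  m28: --100,1110-
  m29: 11--1,1110-
  m31: 11--1 ←essential
Essential: -0--0, 00---, 11--1

3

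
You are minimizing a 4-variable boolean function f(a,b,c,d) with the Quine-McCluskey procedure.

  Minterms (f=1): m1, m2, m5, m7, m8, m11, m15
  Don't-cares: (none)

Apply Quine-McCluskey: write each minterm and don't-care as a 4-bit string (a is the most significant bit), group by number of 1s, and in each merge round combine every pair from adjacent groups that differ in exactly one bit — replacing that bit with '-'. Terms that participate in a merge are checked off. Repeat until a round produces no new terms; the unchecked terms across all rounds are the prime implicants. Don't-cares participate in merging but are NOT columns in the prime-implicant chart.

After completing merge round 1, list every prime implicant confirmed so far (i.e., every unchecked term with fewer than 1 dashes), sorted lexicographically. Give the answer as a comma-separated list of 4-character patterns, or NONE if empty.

0010, 1000

size-2^0 implicants → 0001(✓)  0010  0101(✓)  0111(✓)  1000  1011(✓)  1111(✓)
size-2^1 implicants → -111  0-01  01-1  1-11
Unchecked terms (primes): -111, 0-01, 0010, 01-1, 1-11, 1000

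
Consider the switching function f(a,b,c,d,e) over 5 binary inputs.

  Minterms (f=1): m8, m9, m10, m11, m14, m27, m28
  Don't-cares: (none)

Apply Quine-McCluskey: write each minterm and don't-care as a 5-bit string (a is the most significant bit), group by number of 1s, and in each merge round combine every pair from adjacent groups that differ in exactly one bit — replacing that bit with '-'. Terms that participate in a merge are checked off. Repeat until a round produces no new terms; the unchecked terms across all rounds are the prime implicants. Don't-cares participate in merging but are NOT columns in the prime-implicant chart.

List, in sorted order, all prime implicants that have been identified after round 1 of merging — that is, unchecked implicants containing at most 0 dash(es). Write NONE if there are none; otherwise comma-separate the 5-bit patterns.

11100

Round 0: 01000✓ 01001✓ 01010✓ 01011✓ 01110✓ 11011✓ 11100
Round 1: -1011 01-10 010-0✓ 010-1✓ 0100-✓ 0101-✓
Round 2: 010--
PIs = {-1011, 01-10, 010--, 11100}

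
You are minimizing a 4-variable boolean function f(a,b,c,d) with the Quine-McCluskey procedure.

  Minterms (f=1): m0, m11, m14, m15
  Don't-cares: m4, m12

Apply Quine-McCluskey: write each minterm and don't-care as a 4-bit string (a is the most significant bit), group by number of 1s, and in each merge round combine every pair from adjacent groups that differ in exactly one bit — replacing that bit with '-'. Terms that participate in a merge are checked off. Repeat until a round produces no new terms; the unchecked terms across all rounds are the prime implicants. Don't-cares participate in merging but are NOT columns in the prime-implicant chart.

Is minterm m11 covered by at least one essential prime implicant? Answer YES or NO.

YES

Round 0: 0000✓ 0100✓ 1011✓ 1100✓ 1110✓ 1111✓
Round 1: -100 0-00 1-11 11-0 111-
PIs = {-100, 0-00, 1-11, 11-0, 111-}
Coverage chart:
  m0: 0-00 ←essential
  m11: 1-11 ←essential
  m14: 11-0,111-
  m15: 1-11,111-
Essential: 0-00, 1-11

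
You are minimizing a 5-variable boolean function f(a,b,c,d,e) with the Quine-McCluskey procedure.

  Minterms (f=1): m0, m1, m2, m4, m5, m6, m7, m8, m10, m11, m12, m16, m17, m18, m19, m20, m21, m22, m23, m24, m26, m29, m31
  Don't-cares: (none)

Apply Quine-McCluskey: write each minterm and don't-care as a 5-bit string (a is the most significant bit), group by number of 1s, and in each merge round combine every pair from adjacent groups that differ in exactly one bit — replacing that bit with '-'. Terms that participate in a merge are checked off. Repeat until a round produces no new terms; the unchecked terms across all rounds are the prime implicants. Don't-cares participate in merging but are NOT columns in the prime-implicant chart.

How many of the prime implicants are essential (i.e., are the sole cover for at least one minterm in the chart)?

7

size-2^0 implicants → 00000(✓)  00001(✓)  00010(✓)  00100(✓)  00101(✓)  00110(✓)  00111(✓)  01000(✓)  01010(✓)  01011(✓)  01100(✓)  10000(✓)  10001(✓)  10010(✓)  10011(✓)  10100(✓)  10101(✓)  10110(✓)  10111(✓)  11000(✓)  11010(✓)  11101(✓)  11111(✓)
size-2^1 implicants → -0000(✓)  -0001(✓)  -0010(✓)  -0100(✓)  -0101(✓)  -0110(✓)  -0111(✓)  -1000(✓)  -1010(✓)  0-000(✓)  0-010(✓)  0-100(✓)  00-00(✓)  00-01(✓)  00-10(✓)  000-0(✓)  0000-(✓)  001-0(✓)  001-1(✓)  0010-(✓)  0011-(✓)  01-00(✓)  010-0(✓)  0101-  1-000(✓)  1-010(✓)  1-101(✓)  1-111(✓)  10-00(✓)  10-01(✓)  10-10(✓)  10-11(✓)  100-0(✓)  100-1(✓)  1000-(✓)  1001-(✓)  101-0(✓)  101-1(✓)  1010-(✓)  1011-(✓)  110-0(✓)  111-1(✓)
size-2^2 implicants → --000(✓)  --010(✓)  -0-00(✓)  -0-01(✓)  -0-10(✓)  -00-0(✓)  -000-(✓)  -01-0(✓)  -01-1(✓)  -010-(✓)  -011-(✓)  -10-0(✓)  0--00  0-0-0(✓)  00--0(✓)  00-0-(✓)  001--(✓)  1-0-0(✓)  1-1-1  10--0(✓)  10--1(✓)  10-0-(✓)  10-1-(✓)  100--(✓)  101--(✓)
size-2^3 implicants → --0-0  -0--0  -0-0-  -01--  10---
Unchecked terms (primes): --0-0, -0--0, -0-0-, -01--, 0--00, 0101-, 1-1-1, 10---
Minterm coverage:
  m0 ⊆ --0-0,-0--0,-0-0-,0--00
  m1 ⊆ -0-0- [E]
  m2 ⊆ --0-0,-0--0
  m4 ⊆ -0--0,-0-0-,-01--,0--00
  m5 ⊆ -0-0-,-01--
  m6 ⊆ -0--0,-01--
  m7 ⊆ -01-- [E]
  m8 ⊆ --0-0,0--00
  m10 ⊆ --0-0,0101-
  m11 ⊆ 0101- [E]
  m12 ⊆ 0--00 [E]
  m16 ⊆ --0-0,-0--0,-0-0-,10---
  m17 ⊆ -0-0-,10---
  m18 ⊆ --0-0,-0--0,10---
  m19 ⊆ 10--- [E]
  m20 ⊆ -0--0,-0-0-,-01--,10---
  m21 ⊆ -0-0-,-01--,1-1-1,10---
  m22 ⊆ -0--0,-01--,10---
  m23 ⊆ -01--,1-1-1,10---
  m24 ⊆ --0-0 [E]
  m26 ⊆ --0-0 [E]
  m29 ⊆ 1-1-1 [E]
  m31 ⊆ 1-1-1 [E]
E = {--0-0, -0-0-, -01--, 0--00, 0101-, 1-1-1, 10---}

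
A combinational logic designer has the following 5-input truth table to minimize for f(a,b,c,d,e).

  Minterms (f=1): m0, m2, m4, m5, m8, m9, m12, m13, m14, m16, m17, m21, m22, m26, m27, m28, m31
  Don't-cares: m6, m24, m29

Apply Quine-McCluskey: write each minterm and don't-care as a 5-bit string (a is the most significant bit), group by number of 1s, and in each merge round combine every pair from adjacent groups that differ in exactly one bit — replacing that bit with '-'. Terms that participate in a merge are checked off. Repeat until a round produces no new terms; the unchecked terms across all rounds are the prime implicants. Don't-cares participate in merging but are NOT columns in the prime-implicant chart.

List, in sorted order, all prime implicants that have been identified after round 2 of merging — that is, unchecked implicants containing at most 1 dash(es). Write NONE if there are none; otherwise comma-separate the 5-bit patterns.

-0110, 10-01, 1000-, 11-11, 110-0, 1101-, 111-1

size-2^0 implicants → 00000(✓)  00010(✓)  00100(✓)  00101(✓)  00110(✓)  01000(✓)  01001(✓)  01100(✓)  01101(✓)  01110(✓)  10000(✓)  10001(✓)  10101(✓)  10110(✓)  11000(✓)  11010(✓)  11011(✓)  11100(✓)  11101(✓)  11111(✓)
size-2^1 implicants → -0000(✓)  -0101(✓)  -0110  -1000(✓)  -1100(✓)  -1101(✓)  0-000(✓)  0-100(✓)  0-101(✓)  0-110(✓)  00-00(✓)  00-10(✓)  000-0(✓)  001-0(✓)  0010-(✓)  01-00(✓)  01-01(✓)  0100-(✓)  011-0(✓)  0110-(✓)  1-000(✓)  1-101(✓)  10-01  1000-  11-00(✓)  11-11  110-0  1101-  111-1  1110-(✓)
size-2^2 implicants → --000  --101  -1-00  -110-  0--00  0-1-0  0-10-  00--0  01-0-
Unchecked terms (primes): --000, --101, -0110, -1-00, -110-, 0--00, 0-1-0, 0-10-, 00--0, 01-0-, 10-01, 1000-, 11-11, 110-0, 1101-, 111-1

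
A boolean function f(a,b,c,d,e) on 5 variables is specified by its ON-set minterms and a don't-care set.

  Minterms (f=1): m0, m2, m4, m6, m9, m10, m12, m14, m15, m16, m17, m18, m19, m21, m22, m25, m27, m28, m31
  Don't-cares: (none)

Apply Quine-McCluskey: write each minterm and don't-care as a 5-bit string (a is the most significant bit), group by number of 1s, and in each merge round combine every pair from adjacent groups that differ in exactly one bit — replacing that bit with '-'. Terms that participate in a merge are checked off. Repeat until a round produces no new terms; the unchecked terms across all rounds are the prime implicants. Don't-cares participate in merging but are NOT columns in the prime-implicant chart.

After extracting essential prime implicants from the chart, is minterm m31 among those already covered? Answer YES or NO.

Round 0: 00000✓ 00010✓ 00100✓ 00110✓ 01001✓ 01010✓ 01100✓ 01110✓ 01111✓ 10000✓ 10001✓ 10010✓ 10011✓ 10101✓ 10110✓ 11001✓ 11011✓ 11100✓ 11111✓
Round 1: -0000✓ -0010✓ -0110✓ -1001 -1100 -1111 0-010✓ 0-100✓ 0-110✓ 00-00✓ 00-10✓ 000-0✓ 001-0✓ 01-10✓ 011-0✓ 0111- 1-001✓ 1-011✓ 10-01 10-10✓ 100-0✓ 100-1✓ 1000-✓ 1001-✓ 11-11 110-1✓
Round 2: -0-10 -00-0 0--10 0-1-0 00--0 1-0-1 100--
PIs = {-0-10, -00-0, -1001, -1100, -1111, 0--10, 0-1-0, 00--0, 0111-, 1-0-1, 10-01, 100--, 11-11}
Coverage chart:
  m0: -00-0,00--0
  m2: -0-10,-00-0,0--10,00--0
  m4: 0-1-0,00--0
  m6: -0-10,0--10,0-1-0,00--0
  m9: -1001 ←essential
  m10: 0--10 ←essential
  m12: -1100,0-1-0
  m14: 0--10,0-1-0,0111-
  m15: -1111,0111-
  m16: -00-0,100--
  m17: 1-0-1,10-01,100--
  m18: -0-10,-00-0,100--
  m19: 1-0-1,100--
  m21: 10-01 ←essential
  m22: -0-10 ←essential
  m25: -1001,1-0-1
  m27: 1-0-1,11-11
  m28: -1100 ←essential
  m31: -1111,11-11
Essential: -0-10, -1001, -1100, 0--10, 10-01

NO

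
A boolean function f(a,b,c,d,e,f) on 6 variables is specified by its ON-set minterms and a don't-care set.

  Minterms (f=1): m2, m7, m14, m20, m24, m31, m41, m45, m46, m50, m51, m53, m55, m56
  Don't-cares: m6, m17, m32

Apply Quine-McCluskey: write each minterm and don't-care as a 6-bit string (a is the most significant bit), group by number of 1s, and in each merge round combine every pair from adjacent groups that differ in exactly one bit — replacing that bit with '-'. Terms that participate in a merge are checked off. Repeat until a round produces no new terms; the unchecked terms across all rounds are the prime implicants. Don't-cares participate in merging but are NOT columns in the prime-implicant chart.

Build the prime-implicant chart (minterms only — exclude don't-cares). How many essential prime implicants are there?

[col 0] 000010*, 000110*, 000111*, 001110*, 010001, 010100, 011000*, 011111, 100000, 101001*, 101101*, 101110*, 110010*, 110011*, 110101*, 110111*, 111000*
[col 1] -01110, -11000, 00-110, 000-10, 00011-, 101-01, 110-11, 11001-, 1101-1
Prime implicants: -01110, -11000, 00-110, 000-10, 00011-, 010001, 010100, 011111, 100000, 101-01, 110-11, 11001-, 1101-1
PI chart (minterm → PIs covering it):
  2 | 000-10  (sole → essential)
  7 | 00011-  (sole → essential)
  14 | -01110,00-110
  20 | 010100  (sole → essential)
  24 | -11000  (sole → essential)
  31 | 011111  (sole → essential)
  41 | 101-01  (sole → essential)
  45 | 101-01  (sole → essential)
  46 | -01110  (sole → essential)
  50 | 11001-  (sole → essential)
  51 | 110-11,11001-
  53 | 1101-1  (sole → essential)
  55 | 110-11,1101-1
  56 | -11000  (sole → essential)
Essential prime implicants: -01110, -11000, 000-10, 00011-, 010100, 011111, 101-01, 11001-, 1101-1

9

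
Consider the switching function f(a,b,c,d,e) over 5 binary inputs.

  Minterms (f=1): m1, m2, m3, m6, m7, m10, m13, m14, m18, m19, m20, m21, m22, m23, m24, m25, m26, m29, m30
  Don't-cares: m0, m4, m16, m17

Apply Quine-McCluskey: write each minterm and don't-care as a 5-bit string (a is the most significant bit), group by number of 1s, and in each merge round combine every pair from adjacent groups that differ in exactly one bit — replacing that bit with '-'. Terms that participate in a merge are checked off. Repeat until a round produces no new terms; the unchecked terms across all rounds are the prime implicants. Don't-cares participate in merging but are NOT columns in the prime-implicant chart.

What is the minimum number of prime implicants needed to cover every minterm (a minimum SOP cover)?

[col 0] 00000*, 00001*, 00010*, 00011*, 00100*, 00110*, 00111*, 01010*, 01101*, 01110*, 10000*, 10001*, 10010*, 10011*, 10100*, 10101*, 10110*, 10111*, 11000*, 11001*, 11010*, 11101*, 11110*
[col 1] -0000*, -0001*, -0010*, -0011*, -0100*, -0110*, -0111*, -1010*, -1101, -1110*, 0-010*, 0-110*, 00-00*, 00-10*, 00-11*, 000-0*, 000-1*, 0000-*, 0001-*, 001-0*, 0011-*, 01-10*, 1-000*, 1-001*, 1-010*, 1-101*, 1-110*, 10-00*, 10-01*, 10-10*, 10-11*, 100-0*, 100-1*, 1000-*, 1001-*, 101-0*, 101-1*, 1010-*, 1011-*, 11-01*, 11-10*, 110-0*, 1100-*
[col 2] --010*, --110*, -0-00*, -0-10*, -0-11*, -00-0*, -00-1*, -000-*, -001-*, -01-0*, -011-*, -1-10*, 0--10*, 00--0*, 00-1-*, 000--*, 1--01, 1--10*, 1-0-0, 1-00-, 10--0*, 10--1*, 10-0-*, 10-1-*, 100--*, 101--*
[col 3] ---10, -0--0, -0-1-, -00--, 10---
Prime implicants: ---10, -0--0, -0-1-, -00--, -1101, 1--01, 1-0-0, 1-00-, 10---
PI chart (minterm → PIs covering it):
  1 | -00--  (sole → essential)
  2 | ---10,-0--0,-0-1-,-00--
  3 | -0-1-,-00--
  6 | ---10,-0--0,-0-1-
  7 | -0-1-  (sole → essential)
  10 | ---10  (sole → essential)
  13 | -1101  (sole → essential)
  14 | ---10  (sole → essential)
  18 | ---10,-0--0,-0-1-,-00--,1-0-0,10---
  19 | -0-1-,-00--,10---
  20 | -0--0,10---
  21 | 1--01,10---
  22 | ---10,-0--0,-0-1-,10---
  23 | -0-1-,10---
  24 | 1-0-0,1-00-
  25 | 1--01,1-00-
  26 | ---10,1-0-0
  29 | -1101,1--01
  30 | ---10  (sole → essential)
Essential prime implicants: ---10, -0-1-, -00--, -1101
Petrick residual → 1-00-, 10---
Minimum SOP uses 6 PIs: de' + b'd + b'c' + bcd'e + ac'd' + ab'

6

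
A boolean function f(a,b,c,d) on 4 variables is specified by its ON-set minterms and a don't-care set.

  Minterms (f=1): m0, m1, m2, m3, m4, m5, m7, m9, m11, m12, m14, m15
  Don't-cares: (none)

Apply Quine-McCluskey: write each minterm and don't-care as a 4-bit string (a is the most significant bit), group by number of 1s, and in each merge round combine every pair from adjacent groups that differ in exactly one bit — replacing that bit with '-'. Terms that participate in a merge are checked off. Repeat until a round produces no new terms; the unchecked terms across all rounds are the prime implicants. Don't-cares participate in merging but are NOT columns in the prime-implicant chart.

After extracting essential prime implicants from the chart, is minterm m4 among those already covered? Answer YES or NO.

Round 0: 0000✓ 0001✓ 0010✓ 0011✓ 0100✓ 0101✓ 0111✓ 1001✓ 1011✓ 1100✓ 1110✓ 1111✓
Round 1: -001✓ -011✓ -100 -111✓ 0-00✓ 0-01✓ 0-11✓ 00-0✓ 00-1✓ 000-✓ 001-✓ 01-1✓ 010-✓ 1-11✓ 10-1✓ 11-0 111-
Round 2: --11 -0-1 0--1 0-0- 00--
PIs = {--11, -0-1, -100, 0--1, 0-0-, 00--, 11-0, 111-}
Coverage chart:
  m0: 0-0-,00--
  m1: -0-1,0--1,0-0-,00--
  m2: 00-- ←essential
  m3: --11,-0-1,0--1,00--
  m4: -100,0-0-
  m5: 0--1,0-0-
  m7: --11,0--1
  m9: -0-1 ←essential
  m11: --11,-0-1
  m12: -100,11-0
  m14: 11-0,111-
  m15: --11,111-
Essential: -0-1, 00--

NO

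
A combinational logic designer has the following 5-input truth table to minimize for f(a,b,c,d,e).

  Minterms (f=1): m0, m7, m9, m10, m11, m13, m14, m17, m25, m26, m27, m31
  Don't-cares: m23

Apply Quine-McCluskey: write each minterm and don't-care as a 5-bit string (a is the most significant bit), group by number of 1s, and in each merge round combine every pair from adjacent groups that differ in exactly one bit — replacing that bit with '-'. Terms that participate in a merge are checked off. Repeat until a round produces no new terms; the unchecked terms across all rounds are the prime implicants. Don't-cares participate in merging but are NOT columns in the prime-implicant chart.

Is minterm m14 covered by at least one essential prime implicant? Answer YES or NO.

YES

Round 0: 00000 00111✓ 01001✓ 01010✓ 01011✓ 01101✓ 01110✓ 10001✓ 10111✓ 11001✓ 11010✓ 11011✓ 11111✓
Round 1: -0111 -1001✓ -1010✓ -1011✓ 01-01 01-10 010-1✓ 0101-✓ 1-001 1-111 11-11 110-1✓ 1101-✓
Round 2: -10-1 -101-
PIs = {-0111, -10-1, -101-, 00000, 01-01, 01-10, 1-001, 1-111, 11-11}
Coverage chart:
  m0: 00000 ←essential
  m7: -0111 ←essential
  m9: -10-1,01-01
  m10: -101-,01-10
  m11: -10-1,-101-
  m13: 01-01 ←essential
  m14: 01-10 ←essential
  m17: 1-001 ←essential
  m25: -10-1,1-001
  m26: -101- ←essential
  m27: -10-1,-101-,11-11
  m31: 1-111,11-11
Essential: -0111, -101-, 00000, 01-01, 01-10, 1-001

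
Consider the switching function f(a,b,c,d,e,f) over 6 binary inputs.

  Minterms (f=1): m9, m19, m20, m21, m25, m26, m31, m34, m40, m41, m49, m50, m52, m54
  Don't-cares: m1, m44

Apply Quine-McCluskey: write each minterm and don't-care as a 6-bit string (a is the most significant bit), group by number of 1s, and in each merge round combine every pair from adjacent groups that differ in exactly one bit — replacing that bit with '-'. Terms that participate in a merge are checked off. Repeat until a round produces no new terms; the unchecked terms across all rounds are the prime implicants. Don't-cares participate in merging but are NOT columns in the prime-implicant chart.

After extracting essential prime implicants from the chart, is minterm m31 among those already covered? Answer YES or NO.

Round 0: 000001✓ 001001✓ 010011 010100✓ 010101✓ 011001✓ 011010 011111 100010✓ 101000✓ 101001✓ 101100✓ 110001 110010✓ 110100✓ 110110✓
Round 1: -01001 -10100 0-1001 00-001 01010- 1-0010 101-00 10100- 110-10 1101-0
PIs = {-01001, -10100, 0-1001, 00-001, 010011, 01010-, 011010, 011111, 1-0010, 101-00, 10100-, 110-10, 110001, 1101-0}
Coverage chart:
  m9: -01001,0-1001,00-001
  m19: 010011 ←essential
  m20: -10100,01010-
  m21: 01010- ←essential
  m25: 0-1001 ←essential
  m26: 011010 ←essential
  m31: 011111 ←essential
  m34: 1-0010 ←essential
  m40: 101-00,10100-
  m41: -01001,10100-
  m49: 110001 ←essential
  m50: 1-0010,110-10
  m52: -10100,1101-0
  m54: 110-10,1101-0
Essential: 0-1001, 010011, 01010-, 011010, 011111, 1-0010, 110001

YES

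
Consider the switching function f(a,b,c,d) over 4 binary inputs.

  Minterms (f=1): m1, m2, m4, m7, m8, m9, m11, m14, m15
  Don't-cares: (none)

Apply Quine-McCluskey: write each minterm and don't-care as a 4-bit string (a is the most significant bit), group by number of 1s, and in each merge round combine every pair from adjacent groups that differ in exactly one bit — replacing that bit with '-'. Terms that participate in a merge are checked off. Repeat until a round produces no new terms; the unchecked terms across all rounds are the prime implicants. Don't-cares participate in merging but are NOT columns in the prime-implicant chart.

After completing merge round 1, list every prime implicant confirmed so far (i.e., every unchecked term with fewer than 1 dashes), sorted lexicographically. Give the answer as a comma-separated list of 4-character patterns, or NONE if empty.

Round 0: 0001✓ 0010 0100 0111✓ 1000✓ 1001✓ 1011✓ 1110✓ 1111✓
Round 1: -001 -111 1-11 10-1 100- 111-
PIs = {-001, -111, 0010, 0100, 1-11, 10-1, 100-, 111-}

0010, 0100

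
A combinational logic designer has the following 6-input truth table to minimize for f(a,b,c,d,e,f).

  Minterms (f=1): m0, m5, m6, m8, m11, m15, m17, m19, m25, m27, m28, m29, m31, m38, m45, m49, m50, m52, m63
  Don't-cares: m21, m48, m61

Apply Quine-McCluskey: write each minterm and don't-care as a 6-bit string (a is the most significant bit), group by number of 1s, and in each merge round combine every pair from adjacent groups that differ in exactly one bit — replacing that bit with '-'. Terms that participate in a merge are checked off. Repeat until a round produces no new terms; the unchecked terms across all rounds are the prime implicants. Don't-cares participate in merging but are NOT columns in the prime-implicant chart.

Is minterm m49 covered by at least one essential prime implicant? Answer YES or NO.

[col 0] 000000*, 000101*, 000110*, 001000*, 001011*, 001111*, 010001*, 010011*, 010101*, 011001*, 011011*, 011100*, 011101*, 011111*, 100110*, 101101*, 110000*, 110001*, 110010*, 110100*, 111101*, 111111*
[col 1] -00110, -10001, -11101*, -11111*, 0-0101, 0-1011*, 0-1111*, 00-000, 001-11*, 01-001*, 01-011*, 01-101*, 010-01*, 0100-1*, 011-01*, 011-11*, 0110-1*, 0111-1*, 01110-, 1-1101, 110-00, 1100-0, 11000-, 1111-1*
[col 2] -111-1, 0-1-11, 01--01, 01-0-1, 011--1
Prime implicants: -00110, -10001, -111-1, 0-0101, 0-1-11, 00-000, 01--01, 01-0-1, 011--1, 01110-, 1-1101, 110-00, 1100-0, 11000-
PI chart (minterm → PIs covering it):
  0 | 00-000  (sole → essential)
  5 | 0-0101  (sole → essential)
  6 | -00110  (sole → essential)
  8 | 00-000  (sole → essential)
  11 | 0-1-11  (sole → essential)
  15 | 0-1-11  (sole → essential)
  17 | -10001,01--01,01-0-1
  19 | 01-0-1  (sole → essential)
  25 | 01--01,01-0-1,011--1
  27 | 0-1-11,01-0-1,011--1
  28 | 01110-  (sole → essential)
  29 | -111-1,01--01,011--1,01110-
  31 | -111-1,0-1-11,011--1
  38 | -00110  (sole → essential)
  45 | 1-1101  (sole → essential)
  49 | -10001,11000-
  50 | 1100-0  (sole → essential)
  52 | 110-00  (sole → essential)
  63 | -111-1  (sole → essential)
Essential prime implicants: -00110, -111-1, 0-0101, 0-1-11, 00-000, 01-0-1, 01110-, 1-1101, 110-00, 1100-0

NO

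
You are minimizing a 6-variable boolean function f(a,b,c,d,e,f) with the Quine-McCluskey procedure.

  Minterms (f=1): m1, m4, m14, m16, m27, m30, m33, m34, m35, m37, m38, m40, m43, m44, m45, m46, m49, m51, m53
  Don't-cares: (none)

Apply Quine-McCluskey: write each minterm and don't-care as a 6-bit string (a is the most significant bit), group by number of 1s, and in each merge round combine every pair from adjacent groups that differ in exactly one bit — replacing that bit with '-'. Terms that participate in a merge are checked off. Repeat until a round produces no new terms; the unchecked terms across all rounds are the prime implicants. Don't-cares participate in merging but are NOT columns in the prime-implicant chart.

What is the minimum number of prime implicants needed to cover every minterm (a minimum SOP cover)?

12

[col 0] 000001*, 000100, 001110*, 010000, 011011, 011110*, 100001*, 100010*, 100011*, 100101*, 100110*, 101000*, 101011*, 101100*, 101101*, 101110*, 110001*, 110011*, 110101*
[col 1] -00001, -01110, 0-1110, 1-0001*, 1-0011*, 1-0101*, 10-011, 10-101, 10-110, 100-01*, 100-10, 1000-1*, 10001-, 101-00, 1011-0, 10110-, 110-01*, 1100-1*
[col 2] 1-0-01, 1-00-1
Prime implicants: -00001, -01110, 0-1110, 000100, 010000, 011011, 1-0-01, 1-00-1, 10-011, 10-101, 10-110, 100-10, 10001-, 101-00, 1011-0, 10110-
PI chart (minterm → PIs covering it):
  1 | -00001  (sole → essential)
  4 | 000100  (sole → essential)
  14 | -01110,0-1110
  16 | 010000  (sole → essential)
  27 | 011011  (sole → essential)
  30 | 0-1110  (sole → essential)
  33 | -00001,1-0-01,1-00-1
  34 | 100-10,10001-
  35 | 1-00-1,10-011,10001-
  37 | 1-0-01,10-101
  38 | 10-110,100-10
  40 | 101-00  (sole → essential)
  43 | 10-011  (sole → essential)
  44 | 101-00,1011-0,10110-
  45 | 10-101,10110-
  46 | -01110,10-110,1011-0
  49 | 1-0-01,1-00-1
  51 | 1-00-1  (sole → essential)
  53 | 1-0-01  (sole → essential)
Essential prime implicants: -00001, 0-1110, 000100, 010000, 011011, 1-0-01, 1-00-1, 10-011, 101-00
Petrick residual → -01110, 10-101, 100-10
Minimum SOP uses 12 PIs: b'c'd'e'f + b'cdef' + a'cdef' + a'b'c'de'f' + a'bc'd'e'f' + a'bcd'ef + ac'e'f + ac'd'f + ab'd'ef + ab'de'f + ab'c'ef' + ab'ce'f'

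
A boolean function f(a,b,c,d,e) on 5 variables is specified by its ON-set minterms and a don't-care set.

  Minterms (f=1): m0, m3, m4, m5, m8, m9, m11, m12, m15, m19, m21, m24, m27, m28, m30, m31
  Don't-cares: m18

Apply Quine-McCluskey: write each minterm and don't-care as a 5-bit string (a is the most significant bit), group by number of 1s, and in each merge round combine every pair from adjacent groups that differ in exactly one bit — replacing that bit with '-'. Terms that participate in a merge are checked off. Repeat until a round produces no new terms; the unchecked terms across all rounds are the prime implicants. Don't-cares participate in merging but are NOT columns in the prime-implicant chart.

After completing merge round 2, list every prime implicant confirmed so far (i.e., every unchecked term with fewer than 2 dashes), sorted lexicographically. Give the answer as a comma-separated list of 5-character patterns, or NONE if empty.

Round 0: 00000✓ 00011✓ 00100✓ 00101✓ 01000✓ 01001✓ 01011✓ 01100✓ 01111✓ 10010✓ 10011✓ 10101✓ 11000✓ 11011✓ 11100✓ 11110✓ 11111✓
Round 1: -0011✓ -0101 -1000✓ -1011✓ -1100✓ -1111✓ 0-000✓ 0-011✓ 0-100✓ 00-00✓ 0010- 01-00✓ 01-11✓ 010-1 0100- 1-011✓ 1001- 11-00✓ 11-11✓ 111-0 1111-
Round 2: --011 -1-00 -1-11 0--00
PIs = {--011, -0101, -1-00, -1-11, 0--00, 0010-, 010-1, 0100-, 1001-, 111-0, 1111-}

-0101, 0010-, 010-1, 0100-, 1001-, 111-0, 1111-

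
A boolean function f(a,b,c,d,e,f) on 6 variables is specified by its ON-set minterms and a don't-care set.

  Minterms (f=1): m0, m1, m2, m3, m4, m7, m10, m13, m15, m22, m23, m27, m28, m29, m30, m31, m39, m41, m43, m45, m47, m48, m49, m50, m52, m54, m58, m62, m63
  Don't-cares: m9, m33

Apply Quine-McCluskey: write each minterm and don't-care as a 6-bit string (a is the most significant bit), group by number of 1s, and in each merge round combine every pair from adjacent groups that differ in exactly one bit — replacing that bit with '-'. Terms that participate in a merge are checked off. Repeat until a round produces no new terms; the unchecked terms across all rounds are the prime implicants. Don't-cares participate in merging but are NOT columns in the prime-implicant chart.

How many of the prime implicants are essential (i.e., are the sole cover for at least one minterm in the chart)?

Round 0: 000000✓ 000001✓ 000010✓ 000011✓ 000100✓ 000111✓ 001001✓ 001010✓ 001101✓ 001111✓ 010110✓ 010111✓ 011011✓ 011100✓ 011101✓ 011110✓ 011111✓ 100001✓ 100111✓ 101001✓ 101011✓ 101101✓ 101111✓ 110000✓ 110001✓ 110010✓ 110100✓ 110110✓ 111010✓ 111110✓ 111111✓
Round 1: -00001✓ -00111✓ -01001✓ -01101✓ -01111✓ -10110✓ -11110✓ -11111✓ 0-0111✓ 0-1101✓ 0-1111✓ 00-001✓ 00-010 00-111✓ 000-00 000-11 0000-0✓ 0000-1✓ 00000-✓ 00001-✓ 001-01✓ 0011-1✓ 01-110✓ 01-111✓ 01011-✓ 011-11 0111-0✓ 0111-1✓ 01110-✓ 01111-✓ 1-0001 1-1111✓ 10-001✓ 10-111✓ 101-01✓ 101-11✓ 1010-1✓ 1011-1✓ 11-010✓ 11-110✓ 110-00✓ 110-10✓ 1100-0✓ 11000- 1101-0✓ 111-10✓ 11111-✓
Round 2: --1111 -0-001 -0-111 -01-01 -011-1 -1-110 -1111- 0--111 0-11-1 0000-- 01-11- 0111-- 101--1 11--10 110--0
PIs = {--1111, -0-001, -0-111, -01-01, -011-1, -1-110, -1111-, 0--111, 0-11-1, 00-010, 000-00, 000-11, 0000--, 01-11-, 011-11, 0111--, 1-0001, 101--1, 11--10, 110--0, 11000-}
Coverage chart:
  m0: 000-00,0000--
  m1: -0-001,0000--
  m2: 00-010,0000--
  m3: 000-11,0000--
  m4: 000-00 ←essential
  m7: -0-111,0--111,000-11
  m10: 00-010 ←essential
  m13: -01-01,-011-1,0-11-1
  m15: --1111,-0-111,-011-1,0--111,0-11-1
  m22: -1-110,01-11-
  m23: 0--111,01-11-
  m27: 011-11 ←essential
  m28: 0111-- ←essential
  m29: 0-11-1,0111--
  m30: -1-110,-1111-,01-11-,0111--
  m31: --1111,-1111-,0--111,0-11-1,01-11-,011-11,0111--
  m39: -0-111 ←essential
  m41: -0-001,-01-01,101--1
  m43: 101--1 ←essential
  m45: -01-01,-011-1,101--1
  m47: --1111,-0-111,-011-1,101--1
  m48: 110--0,11000-
  m49: 1-0001,11000-
  m50: 11--10,110--0
  m52: 110--0 ←essential
  m54: -1-110,11--10,110--0
  m58: 11--10 ←essential
  m62: -1-110,-1111-,11--10
  m63: --1111,-1111-
Essential: -0-111, 00-010, 000-00, 011-11, 0111--, 101--1, 11--10, 110--0

8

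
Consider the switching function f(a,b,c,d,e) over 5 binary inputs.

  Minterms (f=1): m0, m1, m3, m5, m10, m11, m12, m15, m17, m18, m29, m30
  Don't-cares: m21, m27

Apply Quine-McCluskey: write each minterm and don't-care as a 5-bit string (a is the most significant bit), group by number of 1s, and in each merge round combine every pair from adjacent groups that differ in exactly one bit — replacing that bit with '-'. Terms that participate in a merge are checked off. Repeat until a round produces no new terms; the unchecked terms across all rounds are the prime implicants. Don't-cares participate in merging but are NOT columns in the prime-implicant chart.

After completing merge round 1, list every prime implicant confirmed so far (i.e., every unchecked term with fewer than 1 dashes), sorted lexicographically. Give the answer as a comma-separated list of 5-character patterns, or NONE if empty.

01100, 10010, 11110

[col 0] 00000*, 00001*, 00011*, 00101*, 01010*, 01011*, 01100, 01111*, 10001*, 10010, 10101*, 11011*, 11101*, 11110
[col 1] -0001*, -0101*, -1011, 0-011, 00-01*, 000-1, 0000-, 01-11, 0101-, 1-101, 10-01*
[col 2] -0-01
Prime implicants: -0-01, -1011, 0-011, 000-1, 0000-, 01-11, 0101-, 01100, 1-101, 10010, 11110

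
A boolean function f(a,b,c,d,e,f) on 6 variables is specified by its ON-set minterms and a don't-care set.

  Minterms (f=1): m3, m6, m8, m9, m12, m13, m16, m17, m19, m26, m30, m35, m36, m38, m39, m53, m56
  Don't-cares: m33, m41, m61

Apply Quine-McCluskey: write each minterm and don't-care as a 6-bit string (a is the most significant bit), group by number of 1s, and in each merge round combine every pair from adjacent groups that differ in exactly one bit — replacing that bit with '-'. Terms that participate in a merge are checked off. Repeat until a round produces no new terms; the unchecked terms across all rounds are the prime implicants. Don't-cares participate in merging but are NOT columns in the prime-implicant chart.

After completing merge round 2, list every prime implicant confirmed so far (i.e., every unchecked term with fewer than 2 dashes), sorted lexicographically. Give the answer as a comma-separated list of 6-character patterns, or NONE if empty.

-00011, -00110, -01001, 0-0011, 0100-1, 01000-, 011-10, 10-001, 100-11, 1000-1, 1001-0, 10011-, 11-101, 111000

[col 0] 000011*, 000110*, 001000*, 001001*, 001100*, 001101*, 010000*, 010001*, 010011*, 011010*, 011110*, 100001*, 100011*, 100100*, 100110*, 100111*, 101001*, 110101*, 111000, 111101*
[col 1] -00011, -00110, -01001, 0-0011, 001-00*, 001-01*, 00100-*, 00110-*, 0100-1, 01000-, 011-10, 10-001, 100-11, 1000-1, 1001-0, 10011-, 11-101
[col 2] 001-0-
Prime implicants: -00011, -00110, -01001, 0-0011, 001-0-, 0100-1, 01000-, 011-10, 10-001, 100-11, 1000-1, 1001-0, 10011-, 11-101, 111000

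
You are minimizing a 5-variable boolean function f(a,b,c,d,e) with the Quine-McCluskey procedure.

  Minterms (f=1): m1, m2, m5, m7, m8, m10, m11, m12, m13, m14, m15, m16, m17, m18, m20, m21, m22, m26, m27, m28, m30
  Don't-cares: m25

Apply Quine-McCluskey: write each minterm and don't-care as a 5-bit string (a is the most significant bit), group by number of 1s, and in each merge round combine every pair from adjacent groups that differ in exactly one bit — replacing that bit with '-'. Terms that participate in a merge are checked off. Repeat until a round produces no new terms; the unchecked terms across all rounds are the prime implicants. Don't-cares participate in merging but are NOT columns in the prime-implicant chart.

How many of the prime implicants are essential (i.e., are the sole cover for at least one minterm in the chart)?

size-2^0 implicants → 00001(✓)  00010(✓)  00101(✓)  00111(✓)  01000(✓)  01010(✓)  01011(✓)  01100(✓)  01101(✓)  01110(✓)  01111(✓)  10000(✓)  10001(✓)  10010(✓)  10100(✓)  10101(✓)  10110(✓)  11001(✓)  11010(✓)  11011(✓)  11100(✓)  11110(✓)
size-2^1 implicants → -0001(✓)  -0010(✓)  -0101(✓)  -1010(✓)  -1011(✓)  -1100(✓)  -1110(✓)  0-010(✓)  0-101(✓)  0-111(✓)  00-01(✓)  001-1(✓)  01-00(✓)  01-10(✓)  01-11(✓)  010-0(✓)  0101-(✓)  011-0(✓)  011-1(✓)  0110-(✓)  0111-(✓)  1-001  1-010(✓)  1-100(✓)  1-110(✓)  10-00(✓)  10-01(✓)  10-10(✓)  100-0(✓)  1000-(✓)  101-0(✓)  1010-(✓)  11-10(✓)  110-1  1101-(✓)  111-0(✓)
size-2^2 implicants → --010  -0-01  -1-10  -101-  -11-0  0-1-1  01--0  01-1-  011--  1--10  1-1-0  10--0  10-0-
Unchecked terms (primes): --010, -0-01, -1-10, -101-, -11-0, 0-1-1, 01--0, 01-1-, 011--, 1--10, 1-001, 1-1-0, 10--0, 10-0-, 110-1
Minterm coverage:
  m1 ⊆ -0-01 [E]
  m2 ⊆ --010 [E]
  m5 ⊆ -0-01,0-1-1
  m7 ⊆ 0-1-1 [E]
  m8 ⊆ 01--0 [E]
  m10 ⊆ --010,-1-10,-101-,01--0,01-1-
  m11 ⊆ -101-,01-1-
  m12 ⊆ -11-0,01--0,011--
  m13 ⊆ 0-1-1,011--
  m14 ⊆ -1-10,-11-0,01--0,01-1-,011--
  m15 ⊆ 0-1-1,01-1-,011--
  m16 ⊆ 10--0,10-0-
  m17 ⊆ -0-01,1-001,10-0-
  m18 ⊆ --010,1--10,10--0
  m20 ⊆ 1-1-0,10--0,10-0-
  m21 ⊆ -0-01,10-0-
  m22 ⊆ 1--10,1-1-0,10--0
  m26 ⊆ --010,-1-10,-101-,1--10
  m27 ⊆ -101-,110-1
  m28 ⊆ -11-0,1-1-0
  m30 ⊆ -1-10,-11-0,1--10,1-1-0
E = {--010, -0-01, 0-1-1, 01--0}

4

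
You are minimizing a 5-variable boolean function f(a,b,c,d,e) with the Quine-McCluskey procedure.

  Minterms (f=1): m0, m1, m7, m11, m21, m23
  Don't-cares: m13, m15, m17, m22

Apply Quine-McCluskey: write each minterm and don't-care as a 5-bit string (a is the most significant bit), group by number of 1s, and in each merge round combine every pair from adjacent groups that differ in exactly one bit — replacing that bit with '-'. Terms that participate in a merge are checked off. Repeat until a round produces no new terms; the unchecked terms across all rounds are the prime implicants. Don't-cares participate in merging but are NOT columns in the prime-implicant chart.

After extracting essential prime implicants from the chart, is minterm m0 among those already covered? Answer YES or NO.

[col 0] 00000*, 00001*, 00111*, 01011*, 01101*, 01111*, 10001*, 10101*, 10110*, 10111*
[col 1] -0001, -0111, 0-111, 0000-, 01-11, 011-1, 10-01, 101-1, 1011-
Prime implicants: -0001, -0111, 0-111, 0000-, 01-11, 011-1, 10-01, 101-1, 1011-
PI chart (minterm → PIs covering it):
  0 | 0000-  (sole → essential)
  1 | -0001,0000-
  7 | -0111,0-111
  11 | 01-11  (sole → essential)
  21 | 10-01,101-1
  23 | -0111,101-1,1011-
Essential prime implicants: 0000-, 01-11

YES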